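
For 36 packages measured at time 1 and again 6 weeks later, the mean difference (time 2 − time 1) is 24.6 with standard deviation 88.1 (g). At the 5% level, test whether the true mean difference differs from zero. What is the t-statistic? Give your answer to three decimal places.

1.675

H0: μ_d = 0; H1: μ_d ≠ 0 (paired t-test on the differences, two-sided).
t = d̄/(s_d/√n) = 24.6/(88.1/√36) = 1.675
df = n − 1 = 35
Two-sided p-value ≈ 0.103
Since p ≈ 0.103 > α = 0.05, fail to reject H0; the data do not provide sufficient evidence against H0.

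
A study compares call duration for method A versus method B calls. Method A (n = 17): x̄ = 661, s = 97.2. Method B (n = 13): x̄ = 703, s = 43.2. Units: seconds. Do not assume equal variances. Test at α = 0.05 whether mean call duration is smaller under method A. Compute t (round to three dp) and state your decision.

t = -1.588; fail to reject H0

Let group 1 = method A, group 2 = method B. H0: μ_1 = μ_2; H1: μ_1 < μ_2 (Welch's two-sample t-test, left-tailed).
t = (x̄_1 − x̄_2)/√(s_1²/n_1 + s_2²/n_2) = (661 − 703)/√(97.2²/17 + 43.2²/13) = -1.588
Welch–Satterthwaite df ≈ 23.26
p-value = P(T ≤ -1.588) ≈ 0.0629
Since p ≈ 0.0629 > α = 0.05, fail to reject H0; the evidence is not statistically significant.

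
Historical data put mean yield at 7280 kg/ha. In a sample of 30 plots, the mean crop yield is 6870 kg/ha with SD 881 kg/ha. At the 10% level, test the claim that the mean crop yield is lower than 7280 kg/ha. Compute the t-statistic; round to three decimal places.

H0: μ = 7280; H1: μ < 7280 (one-sample t-test, left-tailed).
t = (x̄ − μ₀)/(s/√n) = (6870 − 7280)/(881/√30) = -2.549
df = n − 1 = 29
p-value = P(T ≤ -2.549) ≈ 0.008
Since p ≈ 0.008 < α = 0.1, reject H0; the evidence is statistically significant.

-2.549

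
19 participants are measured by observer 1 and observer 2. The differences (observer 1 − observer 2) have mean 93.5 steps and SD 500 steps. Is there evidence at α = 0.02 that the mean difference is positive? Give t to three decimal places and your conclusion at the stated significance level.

H0: μ_d = 0; H1: μ_d > 0 (paired t-test on the differences, right-tailed).
t = d̄/(s_d/√n) = 93.5/(500/√19) = 0.815
df = n − 1 = 18
p-value = P(T ≥ 0.815) ≈ 0.213
Since p ≈ 0.213 > α = 0.02, fail to reject H0; the data do not provide sufficient evidence against H0.

t = 0.815; fail to reject H0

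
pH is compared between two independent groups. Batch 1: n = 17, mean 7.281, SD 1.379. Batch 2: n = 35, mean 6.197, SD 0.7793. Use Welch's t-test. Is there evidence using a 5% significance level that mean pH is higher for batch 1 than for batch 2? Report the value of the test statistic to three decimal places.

3.016

Let group 1 = batch 1, group 2 = batch 2. H0: μ_1 = μ_2; H1: μ_1 > μ_2 (Welch's two-sample t-test, right-tailed).
t = (x̄_1 − x̄_2)/√(s_1²/n_1 + s_2²/n_2) = (7.281 − 6.197)/√(1.379²/17 + 0.7793²/35) = 3.016
Welch–Satterthwaite df ≈ 21.11
p-value = P(T ≥ 3.016) ≈ 0.003
Since p ≈ 0.003 < α = 0.05, reject H0; the data support H1.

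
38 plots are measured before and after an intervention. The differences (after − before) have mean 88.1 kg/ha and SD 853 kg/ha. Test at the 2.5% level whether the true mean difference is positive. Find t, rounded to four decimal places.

0.6367

H0: μ_d = 0; H1: μ_d > 0 (paired t-test on the differences, right-tailed).
t = d̄/(s_d/√n) = 88.1/(853/√38) = 0.6367
df = n − 1 = 37
p-value = P(T ≥ 0.6367) ≈ 0.264
Since p ≈ 0.264 > α = 0.025, fail to reject H0; the data do not provide sufficient evidence against H0.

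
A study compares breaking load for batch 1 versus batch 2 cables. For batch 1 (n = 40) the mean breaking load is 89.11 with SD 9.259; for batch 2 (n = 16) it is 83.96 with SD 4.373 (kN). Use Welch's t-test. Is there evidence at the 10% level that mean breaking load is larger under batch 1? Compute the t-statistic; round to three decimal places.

Let group 1 = batch 1, group 2 = batch 2. H0: μ_1 = μ_2; H1: μ_1 > μ_2 (Welch's two-sample t-test, right-tailed).
t = (x̄_1 − x̄_2)/√(s_1²/n_1 + s_2²/n_2) = (89.11 − 83.96)/√(9.259²/40 + 4.373²/16) = 2.819
Welch–Satterthwaite df ≈ 52.32
p-value = P(T ≥ 2.819) ≈ 0.0034
Since p ≈ 0.0034 < α = 0.1, reject H0; the evidence is statistically significant.

2.819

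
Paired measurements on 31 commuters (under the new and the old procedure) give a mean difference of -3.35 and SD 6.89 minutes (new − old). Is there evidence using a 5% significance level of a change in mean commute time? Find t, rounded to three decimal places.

-2.707

H0: μ_d = 0; H1: μ_d ≠ 0 (paired t-test on the differences, two-sided).
t = d̄/(s_d/√n) = -3.35/(6.89/√31) = -2.707
df = n − 1 = 30
Two-sided p-value ≈ 0.0111
Since p ≈ 0.0111 < α = 0.05, reject H0; the data support H1.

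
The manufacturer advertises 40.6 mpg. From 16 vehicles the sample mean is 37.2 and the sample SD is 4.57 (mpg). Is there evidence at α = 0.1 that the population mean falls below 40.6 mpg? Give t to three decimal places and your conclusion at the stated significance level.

H0: μ = 40.6; H1: μ < 40.6 (one-sample t-test, left-tailed).
t = (x̄ − μ₀)/(s/√n) = (37.2 − 40.6)/(4.57/√16) = -2.976
df = n − 1 = 15
p-value = P(T ≤ -2.976) ≈ 0.0047
Since p ≈ 0.0047 < α = 0.1, reject H0; the data support H1.

t = -2.976; reject H0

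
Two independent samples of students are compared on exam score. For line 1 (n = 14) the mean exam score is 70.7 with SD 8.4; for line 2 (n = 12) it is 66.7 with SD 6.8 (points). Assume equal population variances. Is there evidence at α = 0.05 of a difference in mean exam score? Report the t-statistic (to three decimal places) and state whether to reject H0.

t = 1.319; fail to reject H0

Let group 1 = line 1, group 2 = line 2. H0: μ_1 = μ_2; H1: μ_1 ≠ μ_2 (two-sample pooled-variance t-test, two-sided).
s_p² = [(14−1)·8.4² + (12−1)·6.8²]/(14+12−2) = 59.4133
t = (70.7 − 66.7)/√[59.4133·(1/14 + 1/12)] = 1.319
df = n₁ + n₂ − 2 = 24
Two-sided p-value ≈ 0.200
Since p ≈ 0.200 > α = 0.05, fail to reject H0; the evidence is not statistically significant.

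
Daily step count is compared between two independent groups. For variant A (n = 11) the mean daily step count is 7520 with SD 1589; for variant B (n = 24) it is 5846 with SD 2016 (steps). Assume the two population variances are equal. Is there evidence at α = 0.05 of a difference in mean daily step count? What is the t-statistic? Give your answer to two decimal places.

2.42

Let group 1 = variant A, group 2 = variant B. H0: μ_1 = μ_2; H1: μ_1 ≠ μ_2 (two-sample pooled-variance t-test, two-sided).
s_p² = [(11−1)·1589² + (24−1)·2016²]/(11+24−2) = 3597790
t = (7520 − 5846)/√[3597790·(1/11 + 1/24)] = 2.42
df = n₁ + n₂ − 2 = 33
Two-sided p-value ≈ 0.0210
Since p ≈ 0.0210 < α = 0.05, reject H0; the data support H1.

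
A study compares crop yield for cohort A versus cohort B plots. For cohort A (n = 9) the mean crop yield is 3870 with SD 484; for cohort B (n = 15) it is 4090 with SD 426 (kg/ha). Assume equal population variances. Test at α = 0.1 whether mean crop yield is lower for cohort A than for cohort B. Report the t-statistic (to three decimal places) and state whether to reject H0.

t = -1.165; fail to reject H0

Let group 1 = cohort A, group 2 = cohort B. H0: μ_1 = μ_2; H1: μ_1 < μ_2 (two-sample pooled-variance t-test, left-tailed).
s_p² = [(9−1)·484² + (15−1)·426²]/(9+15−2) = 200669
t = (3870 − 4090)/√[200669·(1/9 + 1/15)] = -1.165
df = n₁ + n₂ − 2 = 22
p-value = P(T ≤ -1.165) ≈ 0.1283
Since p ≈ 0.1283 > α = 0.1, fail to reject H0; the data do not provide sufficient evidence against H0.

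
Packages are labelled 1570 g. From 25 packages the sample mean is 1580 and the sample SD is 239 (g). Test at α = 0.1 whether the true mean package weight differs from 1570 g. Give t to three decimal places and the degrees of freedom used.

t = 0.209, df = 24

H0: μ = 1570; H1: μ ≠ 1570 (one-sample t-test, two-sided).
t = (x̄ − μ₀)/(s/√n) = (1580 − 1570)/(239/√25) = 0.209
df = n − 1 = 24
Two-sided p-value ≈ 0.836
Since p ≈ 0.836 > α = 0.1, fail to reject H0; the evidence is not statistically significant.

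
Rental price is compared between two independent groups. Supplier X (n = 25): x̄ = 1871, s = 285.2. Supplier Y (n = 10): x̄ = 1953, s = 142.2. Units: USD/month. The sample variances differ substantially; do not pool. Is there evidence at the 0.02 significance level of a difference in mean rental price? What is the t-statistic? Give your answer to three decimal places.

Let group 1 = supplier X, group 2 = supplier Y. H0: μ_1 = μ_2; H1: μ_1 ≠ μ_2 (Welch's two-sample t-test, two-sided).
t = (x̄_1 − x̄_2)/√(s_1²/n_1 + s_2²/n_2) = (1871 − 1953)/√(285.2²/25 + 142.2²/10) = -1.129
Welch–Satterthwaite df ≈ 31.08
Two-sided p-value ≈ 0.268
Since p ≈ 0.268 > α = 0.02, fail to reject H0; the evidence is not statistically significant.

-1.129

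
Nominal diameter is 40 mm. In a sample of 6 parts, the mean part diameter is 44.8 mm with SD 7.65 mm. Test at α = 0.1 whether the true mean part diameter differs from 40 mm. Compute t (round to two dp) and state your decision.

H0: μ = 40; H1: μ ≠ 40 (one-sample t-test, two-sided).
t = (x̄ − μ₀)/(s/√n) = (44.8 − 40)/(7.65/√6) = 1.54
df = n − 1 = 5
Two-sided p-value ≈ 0.185
Since p ≈ 0.185 > α = 0.1, fail to reject H0; the evidence is not statistically significant.

t = 1.54; fail to reject H0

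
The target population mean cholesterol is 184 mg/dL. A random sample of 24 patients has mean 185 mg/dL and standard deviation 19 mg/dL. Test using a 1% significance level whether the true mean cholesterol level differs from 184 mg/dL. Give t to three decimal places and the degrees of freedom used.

H0: μ = 184; H1: μ ≠ 184 (one-sample t-test, two-sided).
t = (x̄ − μ₀)/(s/√n) = (185 − 184)/(19/√24) = 0.258
df = n − 1 = 23
Two-sided p-value ≈ 0.799
Since p ≈ 0.799 > α = 0.01, fail to reject H0; the data do not provide sufficient evidence against H0.

t = 0.258, df = 23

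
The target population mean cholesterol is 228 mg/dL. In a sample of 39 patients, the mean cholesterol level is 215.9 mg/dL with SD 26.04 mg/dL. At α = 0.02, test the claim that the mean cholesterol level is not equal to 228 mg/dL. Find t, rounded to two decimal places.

-2.90

H0: μ = 228; H1: μ ≠ 228 (one-sample t-test, two-sided).
t = (x̄ − μ₀)/(s/√n) = (215.9 − 228)/(26.04/√39) = -2.90
df = n − 1 = 38
Two-sided p-value ≈ 0.0061
Since p ≈ 0.0061 < α = 0.02, reject H0; the evidence is statistically significant.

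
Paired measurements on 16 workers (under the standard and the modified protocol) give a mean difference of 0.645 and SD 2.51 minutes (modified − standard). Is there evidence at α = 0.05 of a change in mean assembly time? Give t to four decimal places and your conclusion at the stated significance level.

H0: μ_d = 0; H1: μ_d ≠ 0 (paired t-test on the differences, two-sided).
t = d̄/(s_d/√n) = 0.645/(2.51/√16) = 1.0279
df = n − 1 = 15
Two-sided p-value ≈ 0.320
Since p ≈ 0.320 > α = 0.05, fail to reject H0; the evidence is not statistically significant.

t = 1.0279; fail to reject H0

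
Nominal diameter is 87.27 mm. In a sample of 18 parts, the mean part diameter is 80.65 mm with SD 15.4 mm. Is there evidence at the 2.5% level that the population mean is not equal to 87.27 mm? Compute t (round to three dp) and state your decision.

H0: μ = 87.27; H1: μ ≠ 87.27 (one-sample t-test, two-sided).
t = (x̄ − μ₀)/(s/√n) = (80.65 − 87.27)/(15.4/√18) = -1.824
df = n − 1 = 17
Two-sided p-value ≈ 0.0858
Since p ≈ 0.0858 > α = 0.025, fail to reject H0; the data do not provide sufficient evidence against H0.

t = -1.824; fail to reject H0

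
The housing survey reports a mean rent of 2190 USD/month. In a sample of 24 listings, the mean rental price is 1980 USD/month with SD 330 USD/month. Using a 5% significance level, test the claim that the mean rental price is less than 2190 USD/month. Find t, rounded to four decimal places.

-3.1175

H0: μ = 2190; H1: μ < 2190 (one-sample t-test, left-tailed).
t = (x̄ − μ₀)/(s/√n) = (1980 − 2190)/(330/√24) = -3.1175
df = n − 1 = 23
p-value = P(T ≤ -3.1175) ≈ 0.0024
Since p ≈ 0.0024 < α = 0.05, reject H0; the evidence is statistically significant.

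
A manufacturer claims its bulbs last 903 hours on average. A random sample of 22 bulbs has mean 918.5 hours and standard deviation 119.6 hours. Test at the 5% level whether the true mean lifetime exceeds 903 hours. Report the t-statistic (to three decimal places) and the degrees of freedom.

H0: μ = 903; H1: μ > 903 (one-sample t-test, right-tailed).
t = (x̄ − μ₀)/(s/√n) = (918.5 − 903)/(119.6/√22) = 0.608
df = n − 1 = 21
p-value = P(T ≥ 0.608) ≈ 0.2749
Since p ≈ 0.2749 > α = 0.05, fail to reject H0; the data do not provide sufficient evidence against H0.

t = 0.608, df = 21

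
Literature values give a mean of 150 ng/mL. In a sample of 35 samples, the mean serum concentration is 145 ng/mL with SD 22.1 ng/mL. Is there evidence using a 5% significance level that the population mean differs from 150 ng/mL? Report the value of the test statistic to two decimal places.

-1.34

H0: μ = 150; H1: μ ≠ 150 (one-sample t-test, two-sided).
t = (x̄ − μ₀)/(s/√n) = (145 − 150)/(22.1/√35) = -1.34
df = n − 1 = 34
Two-sided p-value ≈ 0.1896
Since p ≈ 0.1896 > α = 0.05, fail to reject H0; the data do not provide sufficient evidence against H0.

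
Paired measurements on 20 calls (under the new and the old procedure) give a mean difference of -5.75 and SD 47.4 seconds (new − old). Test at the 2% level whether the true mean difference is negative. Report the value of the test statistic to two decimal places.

H0: μ_d = 0; H1: μ_d < 0 (paired t-test on the differences, left-tailed).
t = d̄/(s_d/√n) = -5.75/(47.4/√20) = -0.54
df = n − 1 = 19
p-value = P(T ≤ -0.54) ≈ 0.297
Since p ≈ 0.297 > α = 0.02, fail to reject H0; the evidence is not statistically significant.

-0.54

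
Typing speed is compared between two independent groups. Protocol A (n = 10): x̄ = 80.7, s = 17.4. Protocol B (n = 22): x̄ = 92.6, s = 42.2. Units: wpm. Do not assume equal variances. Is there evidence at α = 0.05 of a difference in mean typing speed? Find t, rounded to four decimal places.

-1.1284

Let group 1 = protocol A, group 2 = protocol B. H0: μ_1 = μ_2; H1: μ_1 ≠ μ_2 (Welch's two-sample t-test, two-sided).
t = (x̄_1 − x̄_2)/√(s_1²/n_1 + s_2²/n_2) = (80.7 − 92.6)/√(17.4²/10 + 42.2²/22) = -1.1284
Welch–Satterthwaite df ≈ 29.89
Two-sided p-value ≈ 0.268
Since p ≈ 0.268 > α = 0.05, fail to reject H0; the data do not provide sufficient evidence against H0.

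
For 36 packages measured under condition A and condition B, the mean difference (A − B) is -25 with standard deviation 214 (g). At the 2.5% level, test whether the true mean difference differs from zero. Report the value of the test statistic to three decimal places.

-0.701

H0: μ_d = 0; H1: μ_d ≠ 0 (paired t-test on the differences, two-sided).
t = d̄/(s_d/√n) = -25/(214/√36) = -0.701
df = n − 1 = 35
Two-sided p-value ≈ 0.488
Since p ≈ 0.488 > α = 0.025, fail to reject H0; the data do not provide sufficient evidence against H0.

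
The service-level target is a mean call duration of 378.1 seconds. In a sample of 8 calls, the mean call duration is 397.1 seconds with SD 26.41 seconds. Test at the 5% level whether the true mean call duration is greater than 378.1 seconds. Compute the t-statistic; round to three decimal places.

2.035

H0: μ = 378.1; H1: μ > 378.1 (one-sample t-test, right-tailed).
t = (x̄ − μ₀)/(s/√n) = (397.1 − 378.1)/(26.41/√8) = 2.035
df = n − 1 = 7
p-value = P(T ≥ 2.035) ≈ 0.0407
Since p ≈ 0.0407 < α = 0.05, reject H0; the data support H1.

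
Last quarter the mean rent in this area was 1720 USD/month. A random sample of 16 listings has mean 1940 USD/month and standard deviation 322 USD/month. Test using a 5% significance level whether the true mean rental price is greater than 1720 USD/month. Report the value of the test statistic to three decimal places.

H0: μ = 1720; H1: μ > 1720 (one-sample t-test, right-tailed).
t = (x̄ − μ₀)/(s/√n) = (1940 − 1720)/(322/√16) = 2.733
df = n − 1 = 15
p-value = P(T ≥ 2.733) ≈ 0.008
Since p ≈ 0.008 < α = 0.05, reject H0; the data support H1.

2.733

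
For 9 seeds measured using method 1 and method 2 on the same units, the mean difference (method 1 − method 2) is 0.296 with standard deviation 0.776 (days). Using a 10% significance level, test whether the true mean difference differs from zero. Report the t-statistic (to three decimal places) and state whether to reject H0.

t = 1.144; fail to reject H0

H0: μ_d = 0; H1: μ_d ≠ 0 (paired t-test on the differences, two-sided).
t = d̄/(s_d/√n) = 0.296/(0.776/√9) = 1.144
df = n − 1 = 8
Two-sided p-value ≈ 0.286
Since p ≈ 0.286 > α = 0.1, fail to reject H0; the evidence is not statistically significant.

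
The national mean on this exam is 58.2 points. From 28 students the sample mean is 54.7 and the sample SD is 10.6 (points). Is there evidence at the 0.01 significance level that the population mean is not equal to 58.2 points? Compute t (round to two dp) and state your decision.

t = -1.75; fail to reject H0

H0: μ = 58.2; H1: μ ≠ 58.2 (one-sample t-test, two-sided).
t = (x̄ − μ₀)/(s/√n) = (54.7 − 58.2)/(10.6/√28) = -1.75
df = n − 1 = 27
Two-sided p-value ≈ 0.0920
Since p ≈ 0.0920 > α = 0.01, fail to reject H0; the data do not provide sufficient evidence against H0.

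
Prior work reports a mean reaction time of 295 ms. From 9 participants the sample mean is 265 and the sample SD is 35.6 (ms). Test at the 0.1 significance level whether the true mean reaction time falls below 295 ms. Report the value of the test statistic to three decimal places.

H0: μ = 295; H1: μ < 295 (one-sample t-test, left-tailed).
t = (x̄ − μ₀)/(s/√n) = (265 − 295)/(35.6/√9) = -2.528
df = n − 1 = 8
p-value = P(T ≤ -2.528) ≈ 0.018
Since p ≈ 0.018 < α = 0.1, reject H0; the evidence is statistically significant.

-2.528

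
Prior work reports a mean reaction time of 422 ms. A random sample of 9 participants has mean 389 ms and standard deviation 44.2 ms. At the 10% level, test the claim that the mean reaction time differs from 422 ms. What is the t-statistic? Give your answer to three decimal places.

H0: μ = 422; H1: μ ≠ 422 (one-sample t-test, two-sided).
t = (x̄ − μ₀)/(s/√n) = (389 − 422)/(44.2/√9) = -2.240
df = n − 1 = 8
Two-sided p-value ≈ 0.055
Since p ≈ 0.055 < α = 0.1, reject H0; the evidence is statistically significant.

-2.240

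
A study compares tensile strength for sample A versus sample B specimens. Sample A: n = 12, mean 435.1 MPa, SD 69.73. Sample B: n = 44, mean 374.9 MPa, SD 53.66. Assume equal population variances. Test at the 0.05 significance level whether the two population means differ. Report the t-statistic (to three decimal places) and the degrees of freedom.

Let group 1 = sample A, group 2 = sample B. H0: μ_1 = μ_2; H1: μ_1 ≠ μ_2 (two-sample pooled-variance t-test, two-sided).
s_p² = [(12−1)·69.73² + (44−1)·53.66²]/(12+44−2) = 3283.32
t = (435.1 − 374.9)/√[3283.32·(1/12 + 1/44)] = 3.226
df = n₁ + n₂ − 2 = 54
Two-sided p-value ≈ 0.0021
Since p ≈ 0.0021 < α = 0.05, reject H0; the evidence is statistically significant.

t = 3.226, df = 54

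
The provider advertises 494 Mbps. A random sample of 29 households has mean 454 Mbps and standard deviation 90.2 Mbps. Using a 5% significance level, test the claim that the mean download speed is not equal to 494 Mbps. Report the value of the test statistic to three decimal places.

-2.388

H0: μ = 494; H1: μ ≠ 494 (one-sample t-test, two-sided).
t = (x̄ − μ₀)/(s/√n) = (454 − 494)/(90.2/√29) = -2.388
df = n − 1 = 28
Two-sided p-value ≈ 0.024
Since p ≈ 0.024 < α = 0.05, reject H0; the data support H1.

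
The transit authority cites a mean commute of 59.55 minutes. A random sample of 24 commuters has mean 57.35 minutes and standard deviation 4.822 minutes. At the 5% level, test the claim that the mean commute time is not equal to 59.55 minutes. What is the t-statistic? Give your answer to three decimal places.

H0: μ = 59.55; H1: μ ≠ 59.55 (one-sample t-test, two-sided).
t = (x̄ − μ₀)/(s/√n) = (57.35 − 59.55)/(4.822/√24) = -2.235
df = n − 1 = 23
Two-sided p-value ≈ 0.0354
Since p ≈ 0.0354 < α = 0.05, reject H0; the evidence is statistically significant.

-2.235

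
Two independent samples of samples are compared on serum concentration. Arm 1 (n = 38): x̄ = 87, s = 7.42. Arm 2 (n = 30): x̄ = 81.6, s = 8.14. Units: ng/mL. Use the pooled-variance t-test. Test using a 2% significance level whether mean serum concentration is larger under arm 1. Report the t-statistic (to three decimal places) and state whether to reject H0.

Let group 1 = arm 1, group 2 = arm 2. H0: μ_1 = μ_2; H1: μ_1 > μ_2 (two-sample pooled-variance t-test, right-tailed).
s_p² = [(38−1)·7.42² + (30−1)·8.14²]/(38+30−2) = 59.979
t = (87 − 81.6)/√[59.979·(1/38 + 1/30)] = 2.855
df = n₁ + n₂ − 2 = 66
p-value = P(T ≥ 2.855) ≈ 0.003
Since p ≈ 0.003 < α = 0.02, reject H0; the data support H1.

t = 2.855; reject H0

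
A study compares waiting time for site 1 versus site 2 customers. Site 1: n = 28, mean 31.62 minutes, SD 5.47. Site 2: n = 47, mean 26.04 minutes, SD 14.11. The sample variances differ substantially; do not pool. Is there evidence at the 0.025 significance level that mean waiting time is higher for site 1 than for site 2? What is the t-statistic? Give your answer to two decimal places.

2.42

Let group 1 = site 1, group 2 = site 2. H0: μ_1 = μ_2; H1: μ_1 > μ_2 (Welch's two-sample t-test, right-tailed).
t = (x̄_1 − x̄_2)/√(s_1²/n_1 + s_2²/n_2) = (31.62 − 26.04)/√(5.47²/28 + 14.11²/47) = 2.42
Welch–Satterthwaite df ≈ 65.08
p-value = P(T ≥ 2.42) ≈ 0.0091
Since p ≈ 0.0091 < α = 0.025, reject H0; the data support H1.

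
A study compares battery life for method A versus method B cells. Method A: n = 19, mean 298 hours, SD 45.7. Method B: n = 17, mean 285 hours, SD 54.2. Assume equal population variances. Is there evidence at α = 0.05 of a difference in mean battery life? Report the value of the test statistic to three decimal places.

0.781

Let group 1 = method A, group 2 = method B. H0: μ_1 = μ_2; H1: μ_1 ≠ μ_2 (two-sample pooled-variance t-test, two-sided).
s_p² = [(19−1)·45.7² + (17−1)·54.2²]/(19+17−2) = 2488.09
t = (298 − 285)/√[2488.09·(1/19 + 1/17)] = 0.781
df = n₁ + n₂ − 2 = 34
Two-sided p-value ≈ 0.440
Since p ≈ 0.440 > α = 0.05, fail to reject H0; the evidence is not statistically significant.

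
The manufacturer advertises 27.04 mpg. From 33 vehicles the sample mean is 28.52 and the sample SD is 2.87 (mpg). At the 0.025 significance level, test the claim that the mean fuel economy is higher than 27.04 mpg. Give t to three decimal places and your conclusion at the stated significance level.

H0: μ = 27.04; H1: μ > 27.04 (one-sample t-test, right-tailed).
t = (x̄ − μ₀)/(s/√n) = (28.52 − 27.04)/(2.87/√33) = 2.962
df = n − 1 = 32
p-value = P(T ≥ 2.962) ≈ 0.0029
Since p ≈ 0.0029 < α = 0.025, reject H0; the evidence is statistically significant.

t = 2.962; reject H0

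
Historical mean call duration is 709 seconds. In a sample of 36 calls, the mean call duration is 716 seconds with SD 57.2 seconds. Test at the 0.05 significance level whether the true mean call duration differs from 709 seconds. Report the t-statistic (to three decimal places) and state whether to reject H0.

t = 0.734; fail to reject H0

H0: μ = 709; H1: μ ≠ 709 (one-sample t-test, two-sided).
t = (x̄ − μ₀)/(s/√n) = (716 − 709)/(57.2/√36) = 0.734
df = n − 1 = 35
Two-sided p-value ≈ 0.468
Since p ≈ 0.468 > α = 0.05, fail to reject H0; the evidence is not statistically significant.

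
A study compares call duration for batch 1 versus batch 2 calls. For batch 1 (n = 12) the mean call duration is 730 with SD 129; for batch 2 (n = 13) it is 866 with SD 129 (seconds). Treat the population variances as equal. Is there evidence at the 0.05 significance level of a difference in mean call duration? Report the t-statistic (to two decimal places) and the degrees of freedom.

t = -2.63, df = 23

Let group 1 = batch 1, group 2 = batch 2. H0: μ_1 = μ_2; H1: μ_1 ≠ μ_2 (two-sample pooled-variance t-test, two-sided).
s_p² = [(12−1)·129² + (13−1)·129²]/(12+13−2) = 16641
t = (730 − 866)/√[16641·(1/12 + 1/13)] = -2.63
df = n₁ + n₂ − 2 = 23
Two-sided p-value ≈ 0.0148
Since p ≈ 0.0148 < α = 0.05, reject H0; the data support H1.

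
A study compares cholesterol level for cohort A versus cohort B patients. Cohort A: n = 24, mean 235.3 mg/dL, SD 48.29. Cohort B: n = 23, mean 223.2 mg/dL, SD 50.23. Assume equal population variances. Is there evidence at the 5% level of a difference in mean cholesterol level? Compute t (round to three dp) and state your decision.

t = 0.842; fail to reject H0

Let group 1 = cohort A, group 2 = cohort B. H0: μ_1 = μ_2; H1: μ_1 ≠ μ_2 (two-sample pooled-variance t-test, two-sided).
s_p² = [(24−1)·48.29² + (23−1)·50.23²]/(24+23−2) = 2425.36
t = (235.3 − 223.2)/√[2425.36·(1/24 + 1/23)] = 0.842
df = n₁ + n₂ − 2 = 45
Two-sided p-value ≈ 0.404
Since p ≈ 0.404 > α = 0.05, fail to reject H0; the data do not provide sufficient evidence against H0.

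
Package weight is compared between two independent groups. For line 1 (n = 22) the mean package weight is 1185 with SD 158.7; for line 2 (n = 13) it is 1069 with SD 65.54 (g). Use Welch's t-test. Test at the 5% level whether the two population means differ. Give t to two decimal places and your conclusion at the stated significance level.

Let group 1 = line 1, group 2 = line 2. H0: μ_1 = μ_2; H1: μ_1 ≠ μ_2 (Welch's two-sample t-test, two-sided).
t = (x̄_1 − x̄_2)/√(s_1²/n_1 + s_2²/n_2) = (1185 − 1069)/√(158.7²/22 + 65.54²/13) = 3.02
Welch–Satterthwaite df ≈ 30.43
Two-sided p-value ≈ 0.005
Since p ≈ 0.005 < α = 0.05, reject H0; the data support H1.

t = 3.02; reject H0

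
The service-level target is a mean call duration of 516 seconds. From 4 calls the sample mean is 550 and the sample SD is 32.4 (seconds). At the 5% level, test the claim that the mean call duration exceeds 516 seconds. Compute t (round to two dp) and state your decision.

H0: μ = 516; H1: μ > 516 (one-sample t-test, right-tailed).
t = (x̄ − μ₀)/(s/√n) = (550 − 516)/(32.4/√4) = 2.10
df = n − 1 = 3
p-value = P(T ≥ 2.10) ≈ 0.0634
Since p ≈ 0.0634 > α = 0.05, fail to reject H0; the evidence is not statistically significant.

t = 2.10; fail to reject H0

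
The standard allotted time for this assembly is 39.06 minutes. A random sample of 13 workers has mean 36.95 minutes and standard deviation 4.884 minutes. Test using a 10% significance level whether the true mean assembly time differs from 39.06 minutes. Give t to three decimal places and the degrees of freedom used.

H0: μ = 39.06; H1: μ ≠ 39.06 (one-sample t-test, two-sided).
t = (x̄ − μ₀)/(s/√n) = (36.95 − 39.06)/(4.884/√13) = -1.558
df = n − 1 = 12
Two-sided p-value ≈ 0.1453
Since p ≈ 0.1453 > α = 0.1, fail to reject H0; the evidence is not statistically significant.

t = -1.558, df = 12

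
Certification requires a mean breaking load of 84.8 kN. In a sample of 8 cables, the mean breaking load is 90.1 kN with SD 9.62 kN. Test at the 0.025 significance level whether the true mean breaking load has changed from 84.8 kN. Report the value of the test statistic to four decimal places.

H0: μ = 84.8; H1: μ ≠ 84.8 (one-sample t-test, two-sided).
t = (x̄ − μ₀)/(s/√n) = (90.1 − 84.8)/(9.62/√8) = 1.5583
df = n − 1 = 7
Two-sided p-value ≈ 0.1631
Since p ≈ 0.1631 > α = 0.025, fail to reject H0; the data do not provide sufficient evidence against H0.

1.5583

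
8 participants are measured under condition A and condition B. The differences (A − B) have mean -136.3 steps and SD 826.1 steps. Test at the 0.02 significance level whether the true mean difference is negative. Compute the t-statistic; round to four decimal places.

-0.4667

H0: μ_d = 0; H1: μ_d < 0 (paired t-test on the differences, left-tailed).
t = d̄/(s_d/√n) = -136.3/(826.1/√8) = -0.4667
df = n − 1 = 7
p-value = P(T ≤ -0.4667) ≈ 0.327
Since p ≈ 0.327 > α = 0.02, fail to reject H0; the evidence is not statistically significant.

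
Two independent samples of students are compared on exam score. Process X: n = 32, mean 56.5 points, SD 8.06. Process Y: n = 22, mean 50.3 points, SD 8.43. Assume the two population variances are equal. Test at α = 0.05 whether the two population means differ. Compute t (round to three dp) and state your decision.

Let group 1 = process X, group 2 = process Y. H0: μ_1 = μ_2; H1: μ_1 ≠ μ_2 (two-sample pooled-variance t-test, two-sided).
s_p² = [(32−1)·8.06² + (22−1)·8.43²]/(32+22−2) = 67.4276
t = (56.5 − 50.3)/√[67.4276·(1/32 + 1/22)] = 2.726
df = n₁ + n₂ − 2 = 52
Two-sided p-value ≈ 0.0087
Since p ≈ 0.0087 < α = 0.05, reject H0; the evidence is statistically significant.

t = 2.726; reject H0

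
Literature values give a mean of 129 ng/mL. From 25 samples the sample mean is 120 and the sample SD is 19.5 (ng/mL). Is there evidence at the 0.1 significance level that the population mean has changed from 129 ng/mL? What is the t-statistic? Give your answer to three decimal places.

H0: μ = 129; H1: μ ≠ 129 (one-sample t-test, two-sided).
t = (x̄ − μ₀)/(s/√n) = (120 − 129)/(19.5/√25) = -2.308
df = n − 1 = 24
Two-sided p-value ≈ 0.0299
Since p ≈ 0.0299 < α = 0.1, reject H0; the evidence is statistically significant.

-2.308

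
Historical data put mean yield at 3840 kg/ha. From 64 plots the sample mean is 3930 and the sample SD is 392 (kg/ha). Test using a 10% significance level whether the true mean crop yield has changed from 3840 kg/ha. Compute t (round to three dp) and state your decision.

t = 1.837; reject H0

H0: μ = 3840; H1: μ ≠ 3840 (one-sample t-test, two-sided).
t = (x̄ − μ₀)/(s/√n) = (3930 − 3840)/(392/√64) = 1.837
df = n − 1 = 63
Two-sided p-value ≈ 0.071
Since p ≈ 0.071 < α = 0.1, reject H0; the data support H1.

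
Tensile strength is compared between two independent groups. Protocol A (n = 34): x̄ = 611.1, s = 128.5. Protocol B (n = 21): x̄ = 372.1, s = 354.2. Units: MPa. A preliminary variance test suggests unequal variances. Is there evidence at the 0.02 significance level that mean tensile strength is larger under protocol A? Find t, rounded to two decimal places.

Let group 1 = protocol A, group 2 = protocol B. H0: μ_1 = μ_2; H1: μ_1 > μ_2 (Welch's two-sample t-test, right-tailed).
t = (x̄_1 − x̄_2)/√(s_1²/n_1 + s_2²/n_2) = (611.1 − 372.1)/√(128.5²/34 + 354.2²/21) = 2.97
Welch–Satterthwaite df ≈ 23.29
p-value = P(T ≥ 2.97) ≈ 0.0034
Since p ≈ 0.0034 < α = 0.02, reject H0; the evidence is statistically significant.

2.97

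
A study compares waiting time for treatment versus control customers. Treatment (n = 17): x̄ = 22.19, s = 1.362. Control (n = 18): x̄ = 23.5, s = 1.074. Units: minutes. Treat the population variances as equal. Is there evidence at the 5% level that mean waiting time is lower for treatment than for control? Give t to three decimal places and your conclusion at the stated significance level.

t = -3.169; reject H0

Let group 1 = treatment, group 2 = control. H0: μ_1 = μ_2; H1: μ_1 < μ_2 (two-sample pooled-variance t-test, left-tailed).
s_p² = [(17−1)·1.362² + (18−1)·1.074²]/(17+18−2) = 1.49363
t = (22.19 − 23.5)/√[1.49363·(1/17 + 1/18)] = -3.169
df = n₁ + n₂ − 2 = 33
p-value = P(T ≤ -3.169) ≈ 0.0016
Since p ≈ 0.0016 < α = 0.05, reject H0; the data support H1.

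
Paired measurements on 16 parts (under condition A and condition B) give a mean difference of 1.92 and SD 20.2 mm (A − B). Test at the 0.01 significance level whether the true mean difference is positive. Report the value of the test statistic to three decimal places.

0.380

H0: μ_d = 0; H1: μ_d > 0 (paired t-test on the differences, right-tailed).
t = d̄/(s_d/√n) = 1.92/(20.2/√16) = 0.380
df = n − 1 = 15
p-value = P(T ≥ 0.380) ≈ 0.355
Since p ≈ 0.355 > α = 0.01, fail to reject H0; the evidence is not statistically significant.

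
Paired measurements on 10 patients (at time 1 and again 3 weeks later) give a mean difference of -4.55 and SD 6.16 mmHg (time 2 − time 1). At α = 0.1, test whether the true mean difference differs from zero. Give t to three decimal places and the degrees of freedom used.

H0: μ_d = 0; H1: μ_d ≠ 0 (paired t-test on the differences, two-sided).
t = d̄/(s_d/√n) = -4.55/(6.16/√10) = -2.336
df = n − 1 = 9
Two-sided p-value ≈ 0.0443
Since p ≈ 0.0443 < α = 0.1, reject H0; the evidence is statistically significant.

t = -2.336, df = 9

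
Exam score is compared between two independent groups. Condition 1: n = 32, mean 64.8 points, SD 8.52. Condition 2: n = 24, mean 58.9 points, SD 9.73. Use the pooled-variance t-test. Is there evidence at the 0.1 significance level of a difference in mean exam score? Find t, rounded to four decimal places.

Let group 1 = condition 1, group 2 = condition 2. H0: μ_1 = μ_2; H1: μ_1 ≠ μ_2 (two-sample pooled-variance t-test, two-sided).
s_p² = [(32−1)·8.52² + (24−1)·9.73²]/(32+24−2) = 81.9959
t = (64.8 − 58.9)/√[81.9959·(1/32 + 1/24)] = 2.4129
df = n₁ + n₂ − 2 = 54
Two-sided p-value ≈ 0.0192
Since p ≈ 0.0192 < α = 0.1, reject H0; the evidence is statistically significant.

2.4129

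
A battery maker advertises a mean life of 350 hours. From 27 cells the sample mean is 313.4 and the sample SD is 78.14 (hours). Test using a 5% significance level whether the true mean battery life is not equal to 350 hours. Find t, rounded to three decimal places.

-2.434

H0: μ = 350; H1: μ ≠ 350 (one-sample t-test, two-sided).
t = (x̄ − μ₀)/(s/√n) = (313.4 − 350)/(78.14/√27) = -2.434
df = n − 1 = 26
Two-sided p-value ≈ 0.022
Since p ≈ 0.022 < α = 0.05, reject H0; the data support H1.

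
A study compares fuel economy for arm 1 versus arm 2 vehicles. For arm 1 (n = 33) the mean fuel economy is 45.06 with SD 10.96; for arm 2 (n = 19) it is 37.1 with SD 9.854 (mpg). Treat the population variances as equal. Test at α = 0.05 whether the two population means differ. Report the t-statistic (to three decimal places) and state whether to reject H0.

t = 2.614; reject H0

Let group 1 = arm 1, group 2 = arm 2. H0: μ_1 = μ_2; H1: μ_1 ≠ μ_2 (two-sample pooled-variance t-test, two-sided).
s_p² = [(33−1)·10.96² + (19−1)·9.854²]/(33+19−2) = 111.834
t = (45.06 − 37.1)/√[111.834·(1/33 + 1/19)] = 2.614
df = n₁ + n₂ − 2 = 50
Two-sided p-value ≈ 0.012
Since p ≈ 0.012 < α = 0.05, reject H0; the data support H1.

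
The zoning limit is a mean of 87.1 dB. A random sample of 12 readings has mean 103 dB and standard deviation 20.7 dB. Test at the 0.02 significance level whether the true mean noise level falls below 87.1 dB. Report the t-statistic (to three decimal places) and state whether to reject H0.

t = 2.661; fail to reject H0

H0: μ = 87.1; H1: μ < 87.1 (one-sample t-test, left-tailed).
t = (x̄ − μ₀)/(s/√n) = (103 − 87.1)/(20.7/√12) = 2.661
df = n − 1 = 11
p-value = P(T ≤ 2.661) ≈ 0.9889
Since p ≈ 0.9889 > α = 0.02, fail to reject H0; the data do not provide sufficient evidence against H0.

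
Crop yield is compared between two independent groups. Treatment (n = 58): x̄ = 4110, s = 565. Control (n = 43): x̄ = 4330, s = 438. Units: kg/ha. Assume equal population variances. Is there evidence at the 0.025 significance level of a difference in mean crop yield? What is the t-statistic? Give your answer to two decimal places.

-2.12

Let group 1 = treatment, group 2 = control. H0: μ_1 = μ_2; H1: μ_1 ≠ μ_2 (two-sample pooled-variance t-test, two-sided).
s_p² = [(58−1)·565² + (43−1)·438²]/(58+43−2) = 265185
t = (4110 − 4330)/√[265185·(1/58 + 1/43)] = -2.12
df = n₁ + n₂ − 2 = 99
Two-sided p-value ≈ 0.036
Since p ≈ 0.036 > α = 0.025, fail to reject H0; the evidence is not statistically significant.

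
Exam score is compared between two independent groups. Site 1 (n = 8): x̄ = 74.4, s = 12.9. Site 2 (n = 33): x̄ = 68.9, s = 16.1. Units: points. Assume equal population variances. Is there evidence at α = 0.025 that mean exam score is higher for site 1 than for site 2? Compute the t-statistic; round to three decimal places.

Let group 1 = site 1, group 2 = site 2. H0: μ_1 = μ_2; H1: μ_1 > μ_2 (two-sample pooled-variance t-test, right-tailed).
s_p² = [(8−1)·12.9² + (33−1)·16.1²]/(8+33−2) = 242.554
t = (74.4 − 68.9)/√[242.554·(1/8 + 1/33)] = 0.896
df = n₁ + n₂ − 2 = 39
p-value = P(T ≥ 0.896) ≈ 0.188
Since p ≈ 0.188 > α = 0.025, fail to reject H0; the data do not provide sufficient evidence against H0.

0.896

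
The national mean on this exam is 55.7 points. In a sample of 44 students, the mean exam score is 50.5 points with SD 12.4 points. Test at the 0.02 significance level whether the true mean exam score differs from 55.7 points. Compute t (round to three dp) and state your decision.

H0: μ = 55.7; H1: μ ≠ 55.7 (one-sample t-test, two-sided).
t = (x̄ − μ₀)/(s/√n) = (50.5 − 55.7)/(12.4/√44) = -2.782
df = n − 1 = 43
Two-sided p-value ≈ 0.0080
Since p ≈ 0.0080 < α = 0.02, reject H0; the data support H1.

t = -2.782; reject H0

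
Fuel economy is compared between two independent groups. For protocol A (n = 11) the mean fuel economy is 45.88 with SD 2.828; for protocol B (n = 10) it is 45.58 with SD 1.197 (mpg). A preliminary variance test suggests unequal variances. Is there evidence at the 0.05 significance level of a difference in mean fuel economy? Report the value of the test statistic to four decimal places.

Let group 1 = protocol A, group 2 = protocol B. H0: μ_1 = μ_2; H1: μ_1 ≠ μ_2 (Welch's two-sample t-test, two-sided).
t = (x̄_1 − x̄_2)/√(s_1²/n_1 + s_2²/n_2) = (45.88 − 45.58)/√(2.828²/11 + 1.197²/10) = 0.3216
Welch–Satterthwaite df ≈ 13.74
Two-sided p-value ≈ 0.753
Since p ≈ 0.753 > α = 0.05, fail to reject H0; the data do not provide sufficient evidence against H0.

0.3216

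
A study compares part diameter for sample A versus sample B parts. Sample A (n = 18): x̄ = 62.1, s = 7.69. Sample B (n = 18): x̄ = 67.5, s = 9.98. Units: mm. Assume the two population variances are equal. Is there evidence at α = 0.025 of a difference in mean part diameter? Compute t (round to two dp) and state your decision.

t = -1.82; fail to reject H0

Let group 1 = sample A, group 2 = sample B. H0: μ_1 = μ_2; H1: μ_1 ≠ μ_2 (two-sample pooled-variance t-test, two-sided).
s_p² = [(18−1)·7.69² + (18−1)·9.98²]/(18+18−2) = 79.3683
t = (62.1 − 67.5)/√[79.3683·(1/18 + 1/18)] = -1.82
df = n₁ + n₂ − 2 = 34
Two-sided p-value ≈ 0.078
Since p ≈ 0.078 > α = 0.025, fail to reject H0; the evidence is not statistically significant.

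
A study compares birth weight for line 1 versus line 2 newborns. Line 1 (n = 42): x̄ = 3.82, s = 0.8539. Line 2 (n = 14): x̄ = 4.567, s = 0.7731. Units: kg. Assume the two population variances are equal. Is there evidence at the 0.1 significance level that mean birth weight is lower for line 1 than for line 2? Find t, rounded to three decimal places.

Let group 1 = line 1, group 2 = line 2. H0: μ_1 = μ_2; H1: μ_1 < μ_2 (two-sample pooled-variance t-test, left-tailed).
s_p² = [(42−1)·0.8539² + (14−1)·0.7731²]/(42+14−2) = 0.697497
t = (3.82 − 4.567)/√[0.697497·(1/42 + 1/14)] = -2.898
df = n₁ + n₂ − 2 = 54
p-value = P(T ≤ -2.898) ≈ 0.003
Since p ≈ 0.003 < α = 0.1, reject H0; the evidence is statistically significant.

-2.898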